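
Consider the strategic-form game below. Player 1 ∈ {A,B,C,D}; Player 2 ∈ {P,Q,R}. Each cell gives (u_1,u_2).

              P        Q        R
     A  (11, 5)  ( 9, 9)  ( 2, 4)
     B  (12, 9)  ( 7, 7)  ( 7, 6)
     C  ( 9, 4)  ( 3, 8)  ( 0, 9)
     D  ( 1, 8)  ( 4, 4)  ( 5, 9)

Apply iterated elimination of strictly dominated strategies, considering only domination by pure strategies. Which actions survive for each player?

P1 drop C (A beats it: P:11>9 Q:9>3 R:2>0)
P1 drop D (B beats it: P:12>1 Q:7>4 R:7>5)
P2 drop R (P beats it: A:5>4 B:9>6)
P1→{A,B} P2→{P,Q}

Survivors P1:{A,B} P2:{P,Q}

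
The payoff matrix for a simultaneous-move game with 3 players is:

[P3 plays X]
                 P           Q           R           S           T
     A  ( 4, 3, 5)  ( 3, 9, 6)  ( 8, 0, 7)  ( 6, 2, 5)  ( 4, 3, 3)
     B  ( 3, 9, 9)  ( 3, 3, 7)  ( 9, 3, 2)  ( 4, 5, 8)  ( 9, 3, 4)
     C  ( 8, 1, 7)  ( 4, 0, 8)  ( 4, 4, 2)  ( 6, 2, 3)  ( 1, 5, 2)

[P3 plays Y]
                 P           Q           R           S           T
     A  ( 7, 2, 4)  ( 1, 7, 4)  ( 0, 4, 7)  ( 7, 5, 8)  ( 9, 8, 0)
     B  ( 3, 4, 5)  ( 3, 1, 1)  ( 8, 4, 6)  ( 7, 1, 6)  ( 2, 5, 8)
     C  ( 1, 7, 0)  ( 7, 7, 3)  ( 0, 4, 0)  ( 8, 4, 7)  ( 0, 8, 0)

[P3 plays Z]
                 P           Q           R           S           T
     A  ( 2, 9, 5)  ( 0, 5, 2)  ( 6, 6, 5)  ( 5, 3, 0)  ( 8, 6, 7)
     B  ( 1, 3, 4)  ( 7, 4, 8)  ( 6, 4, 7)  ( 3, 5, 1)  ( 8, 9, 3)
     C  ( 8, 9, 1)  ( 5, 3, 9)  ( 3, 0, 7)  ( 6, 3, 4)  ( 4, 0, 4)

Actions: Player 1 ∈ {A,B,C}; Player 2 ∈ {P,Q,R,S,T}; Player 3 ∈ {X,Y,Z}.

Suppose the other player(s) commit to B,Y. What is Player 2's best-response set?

BR_2 = {T}

u_2(P vs B,Y) = 4
u_2(Q vs B,Y) = 1
u_2(R vs B,Y) = 4
u_2(S vs B,Y) = 1
u_2(T vs B,Y) = 5
max payoff 5 at {T}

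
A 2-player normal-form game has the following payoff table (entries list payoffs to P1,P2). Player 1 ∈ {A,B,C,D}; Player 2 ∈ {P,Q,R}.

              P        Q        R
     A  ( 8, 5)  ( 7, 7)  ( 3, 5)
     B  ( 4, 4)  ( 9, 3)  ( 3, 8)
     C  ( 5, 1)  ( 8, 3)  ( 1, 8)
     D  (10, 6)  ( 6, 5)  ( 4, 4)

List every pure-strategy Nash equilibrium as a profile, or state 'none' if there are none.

(A,P): not NE [P1→D gives 10>8; P2→Q gives 7>5]
(A,Q): not NE [P1→B gives 9>7]
(A,R): not NE [P1→D gives 4>3; P2→Q gives 7>5]
(B,P): not NE [P1→D gives 10>4; P2→R gives 8>4]
(B,Q): not NE [P2→R gives 8>3]
(B,R): not NE [P1→D gives 4>3]
(C,P): not NE [P1→D gives 10>5; P2→R gives 8>1]
(C,Q): not NE [P1→B gives 9>8; P2→R gives 8>3]
(C,R): not NE [P1→D gives 4>1]
(D,P): NE
(D,Q): not NE [P1→B gives 9>6; P2→P gives 6>5]
(D,R): not NE [P2→P gives 6>4]

Nash profiles: (D,P)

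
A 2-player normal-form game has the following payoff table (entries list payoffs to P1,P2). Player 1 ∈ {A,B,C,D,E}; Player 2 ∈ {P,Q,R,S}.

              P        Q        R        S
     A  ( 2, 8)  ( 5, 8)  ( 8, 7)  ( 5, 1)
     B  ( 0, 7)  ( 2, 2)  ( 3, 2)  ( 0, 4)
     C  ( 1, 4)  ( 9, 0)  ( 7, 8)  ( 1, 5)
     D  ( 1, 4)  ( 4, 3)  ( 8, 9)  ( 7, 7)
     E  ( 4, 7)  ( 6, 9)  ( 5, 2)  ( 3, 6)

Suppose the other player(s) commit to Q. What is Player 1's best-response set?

argmax u_1 = {C}

u_1(A vs Q) = 5
u_1(B vs Q) = 2
u_1(C vs Q) = 9
u_1(D vs Q) = 4
u_1(E vs Q) = 6
max payoff 9 at {C}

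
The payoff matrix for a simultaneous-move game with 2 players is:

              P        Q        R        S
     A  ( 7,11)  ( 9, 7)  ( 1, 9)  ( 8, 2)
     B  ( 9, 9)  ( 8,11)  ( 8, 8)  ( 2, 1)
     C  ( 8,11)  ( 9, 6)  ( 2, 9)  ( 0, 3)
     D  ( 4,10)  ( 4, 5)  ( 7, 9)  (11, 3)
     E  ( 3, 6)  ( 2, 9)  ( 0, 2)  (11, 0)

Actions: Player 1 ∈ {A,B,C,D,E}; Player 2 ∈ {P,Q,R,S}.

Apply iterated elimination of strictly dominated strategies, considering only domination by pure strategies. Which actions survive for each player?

IESDS → P1:{A,B,C} P2:{P,Q}

P2 drop R (P beats it: A:11>9 B:9>8 C:11>9 D:10>9 E:6>2)
P2 drop S (P beats it: A:11>2 B:9>1 C:11>3 D:10>3 E:6>0)
P1 drop D (A beats it: P:7>4 Q:9>4)
P1 drop E (A beats it: P:7>3 Q:9>2)
P1→{A,B,C} P2→{P,Q}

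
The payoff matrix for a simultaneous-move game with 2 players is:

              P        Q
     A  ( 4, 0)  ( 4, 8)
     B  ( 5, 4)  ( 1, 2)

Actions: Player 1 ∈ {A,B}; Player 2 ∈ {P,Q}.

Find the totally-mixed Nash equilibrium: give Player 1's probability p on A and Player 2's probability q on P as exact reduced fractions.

p=1/5, q=3/4

P1 indiff ⇒ q·4+(1-q)·4 = q·5+(1-q)·1 ⇒ q(-1) = (1-q)(-3) ⇒ q = 3/4
P2 indiff ⇒ p·0+(1-p)·4 = p·8+(1-p)·2 ⇒ p(-8) = (1-p)(-2) ⇒ p = 1/5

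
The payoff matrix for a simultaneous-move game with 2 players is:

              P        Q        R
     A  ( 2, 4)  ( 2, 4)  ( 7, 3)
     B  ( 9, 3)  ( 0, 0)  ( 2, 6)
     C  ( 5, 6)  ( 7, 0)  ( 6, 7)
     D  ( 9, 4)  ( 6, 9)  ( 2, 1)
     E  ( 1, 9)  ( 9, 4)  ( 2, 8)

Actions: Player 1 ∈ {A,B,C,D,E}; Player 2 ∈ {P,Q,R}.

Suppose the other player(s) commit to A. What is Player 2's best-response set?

argmax u_2 = {P,Q}

u_2(P vs A) = 4
u_2(Q vs A) = 4
u_2(R vs A) = 3
max payoff 4 at {P,Q}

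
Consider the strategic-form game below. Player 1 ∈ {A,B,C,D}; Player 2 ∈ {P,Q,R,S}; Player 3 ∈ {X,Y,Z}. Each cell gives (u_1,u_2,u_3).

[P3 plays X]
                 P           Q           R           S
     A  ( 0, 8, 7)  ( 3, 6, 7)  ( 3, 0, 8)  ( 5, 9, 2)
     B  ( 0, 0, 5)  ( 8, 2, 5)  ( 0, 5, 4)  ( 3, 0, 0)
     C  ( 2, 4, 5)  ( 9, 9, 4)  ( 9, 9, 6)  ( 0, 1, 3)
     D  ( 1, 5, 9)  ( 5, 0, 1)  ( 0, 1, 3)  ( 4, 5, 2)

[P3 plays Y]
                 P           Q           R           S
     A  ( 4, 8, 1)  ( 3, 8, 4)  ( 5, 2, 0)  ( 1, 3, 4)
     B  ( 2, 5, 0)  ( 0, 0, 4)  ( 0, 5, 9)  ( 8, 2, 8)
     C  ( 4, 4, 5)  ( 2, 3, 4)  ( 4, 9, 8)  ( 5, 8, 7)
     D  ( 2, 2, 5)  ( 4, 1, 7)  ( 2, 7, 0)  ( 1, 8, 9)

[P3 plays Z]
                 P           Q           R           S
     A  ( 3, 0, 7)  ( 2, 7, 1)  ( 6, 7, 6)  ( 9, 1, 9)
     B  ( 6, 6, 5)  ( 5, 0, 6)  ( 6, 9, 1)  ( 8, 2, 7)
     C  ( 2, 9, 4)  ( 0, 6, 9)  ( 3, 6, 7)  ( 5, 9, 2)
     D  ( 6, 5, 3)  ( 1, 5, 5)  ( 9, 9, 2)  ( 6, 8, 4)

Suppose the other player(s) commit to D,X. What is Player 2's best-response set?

BR_2 = {P,S}

u_2(P vs D,X) = 5
u_2(Q vs D,X) = 0
u_2(R vs D,X) = 1
u_2(S vs D,X) = 5
max payoff 5 at {P,S}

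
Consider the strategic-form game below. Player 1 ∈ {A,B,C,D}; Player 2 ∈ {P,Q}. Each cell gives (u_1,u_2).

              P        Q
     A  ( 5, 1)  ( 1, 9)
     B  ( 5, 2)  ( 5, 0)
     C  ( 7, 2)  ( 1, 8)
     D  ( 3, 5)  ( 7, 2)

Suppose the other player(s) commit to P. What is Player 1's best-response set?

u_1(A vs P) = 5
u_1(B vs P) = 5
u_1(C vs P) = 7
u_1(D vs P) = 3
max payoff 7 at {C}

BR_1 = {C}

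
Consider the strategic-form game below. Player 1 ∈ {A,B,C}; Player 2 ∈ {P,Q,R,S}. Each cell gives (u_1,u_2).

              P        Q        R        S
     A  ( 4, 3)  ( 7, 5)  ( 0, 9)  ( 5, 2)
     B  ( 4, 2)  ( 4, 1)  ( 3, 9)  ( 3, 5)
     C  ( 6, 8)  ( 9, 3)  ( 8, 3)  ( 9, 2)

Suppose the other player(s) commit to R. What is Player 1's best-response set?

u_1(A vs R) = 0
u_1(B vs R) = 3
u_1(C vs R) = 8
max payoff 8 at {C}

BR_1 = {C}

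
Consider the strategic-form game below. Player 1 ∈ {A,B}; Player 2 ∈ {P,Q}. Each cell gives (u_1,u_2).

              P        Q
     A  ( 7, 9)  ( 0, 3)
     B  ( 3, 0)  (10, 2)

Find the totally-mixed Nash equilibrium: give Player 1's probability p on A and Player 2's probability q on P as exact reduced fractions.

P1 indiff ⇒ q·7+(1-q)·0 = q·3+(1-q)·10 ⇒ q(4) = (1-q)(10) ⇒ q = 5/7
P2 indiff ⇒ p·9+(1-p)·0 = p·3+(1-p)·2 ⇒ p(6) = (1-p)(2) ⇒ p = 1/4

(p,q) = (1/4, 5/7)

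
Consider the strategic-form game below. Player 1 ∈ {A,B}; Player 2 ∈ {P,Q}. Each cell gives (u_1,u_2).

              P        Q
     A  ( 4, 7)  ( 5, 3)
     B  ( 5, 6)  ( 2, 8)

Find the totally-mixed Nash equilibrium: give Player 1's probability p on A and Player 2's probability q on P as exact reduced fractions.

p=1/3, q=3/4

P1 indiff ⇒ q·4+(1-q)·5 = q·5+(1-q)·2 ⇒ q(-1) = (1-q)(-3) ⇒ q = 3/4
P2 indiff ⇒ p·7+(1-p)·6 = p·3+(1-p)·8 ⇒ p(4) = (1-p)(2) ⇒ p = 1/3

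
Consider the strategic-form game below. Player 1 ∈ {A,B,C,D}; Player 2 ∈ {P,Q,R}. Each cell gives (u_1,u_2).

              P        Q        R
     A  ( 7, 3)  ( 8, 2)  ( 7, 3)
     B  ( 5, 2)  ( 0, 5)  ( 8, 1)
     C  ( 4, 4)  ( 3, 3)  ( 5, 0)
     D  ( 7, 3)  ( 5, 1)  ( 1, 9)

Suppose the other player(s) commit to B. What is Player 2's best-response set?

u_2(P vs B) = 2
u_2(Q vs B) = 5
u_2(R vs B) = 1
max payoff 5 at {Q}

P2 best: {Q}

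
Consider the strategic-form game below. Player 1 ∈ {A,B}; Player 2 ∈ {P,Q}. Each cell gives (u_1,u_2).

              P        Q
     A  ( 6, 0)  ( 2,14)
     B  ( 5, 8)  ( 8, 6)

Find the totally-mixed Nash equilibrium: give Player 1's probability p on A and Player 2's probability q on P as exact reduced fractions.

P1 indiff ⇒ q·6+(1-q)·2 = q·5+(1-q)·8 ⇒ q(1) = (1-q)(6) ⇒ q = 6/7
P2 indiff ⇒ p·0+(1-p)·8 = p·14+(1-p)·6 ⇒ p(-14) = (1-p)(-2) ⇒ p = 1/8

P1 mixes 1/8 on A; P2 mixes 6/7 on P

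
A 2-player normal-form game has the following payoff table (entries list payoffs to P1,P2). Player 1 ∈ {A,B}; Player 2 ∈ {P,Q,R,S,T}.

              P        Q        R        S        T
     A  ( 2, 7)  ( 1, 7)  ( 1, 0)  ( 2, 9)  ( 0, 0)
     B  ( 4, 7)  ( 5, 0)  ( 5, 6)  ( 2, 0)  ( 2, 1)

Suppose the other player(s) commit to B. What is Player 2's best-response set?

u_2(P vs B) = 7
u_2(Q vs B) = 0
u_2(R vs B) = 6
u_2(S vs B) = 0
u_2(T vs B) = 1
max payoff 7 at {P}

argmax u_2 = {P}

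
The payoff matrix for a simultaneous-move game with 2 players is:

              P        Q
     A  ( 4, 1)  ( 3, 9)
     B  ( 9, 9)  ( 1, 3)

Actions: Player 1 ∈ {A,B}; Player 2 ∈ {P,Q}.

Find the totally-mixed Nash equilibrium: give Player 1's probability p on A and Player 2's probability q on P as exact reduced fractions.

P1 mixes 3/7 on A; P2 mixes 2/7 on P

P1 indiff ⇒ q·4+(1-q)·3 = q·9+(1-q)·1 ⇒ q(-5) = (1-q)(-2) ⇒ q = 2/7
P2 indiff ⇒ p·1+(1-p)·9 = p·9+(1-p)·3 ⇒ p(-8) = (1-p)(-6) ⇒ p = 3/7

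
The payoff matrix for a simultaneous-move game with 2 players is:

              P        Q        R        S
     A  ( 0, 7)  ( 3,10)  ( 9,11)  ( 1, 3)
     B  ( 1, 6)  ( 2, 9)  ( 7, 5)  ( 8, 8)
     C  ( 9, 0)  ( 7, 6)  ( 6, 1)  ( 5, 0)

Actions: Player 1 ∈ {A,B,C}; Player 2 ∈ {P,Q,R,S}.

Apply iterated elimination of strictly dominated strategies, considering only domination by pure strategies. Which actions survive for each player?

Remaining: P1:{A,C} P2:{Q,R}

P2 drop P (Q beats it: A:10>7 B:9>6 C:6>0)
P2 drop S (Q beats it: A:10>3 B:9>8 C:6>0)
P1 drop B (A beats it: Q:3>2 R:9>7)
P1→{A,C} P2→{Q,R}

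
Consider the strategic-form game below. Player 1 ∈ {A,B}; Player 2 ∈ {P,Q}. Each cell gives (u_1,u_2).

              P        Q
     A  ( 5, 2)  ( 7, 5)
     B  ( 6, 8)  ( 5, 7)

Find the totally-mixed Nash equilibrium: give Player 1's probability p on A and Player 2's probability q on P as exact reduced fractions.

p=1/4, q=2/3

P1 indiff ⇒ q·5+(1-q)·7 = q·6+(1-q)·5 ⇒ q(-1) = (1-q)(-2) ⇒ q = 2/3
P2 indiff ⇒ p·2+(1-p)·8 = p·5+(1-p)·7 ⇒ p(-3) = (1-p)(-1) ⇒ p = 1/4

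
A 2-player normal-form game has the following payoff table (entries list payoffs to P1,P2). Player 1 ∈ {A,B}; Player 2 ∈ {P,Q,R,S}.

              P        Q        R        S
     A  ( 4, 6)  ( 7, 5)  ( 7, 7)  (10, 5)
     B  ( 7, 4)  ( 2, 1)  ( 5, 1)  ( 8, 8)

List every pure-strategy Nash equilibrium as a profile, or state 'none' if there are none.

(A,P): not NE [P1→B gives 7>4; P2→R gives 7>6]
(A,Q): not NE [P2→R gives 7>5]
(A,R): NE
(A,S): not NE [P2→R gives 7>5]
(B,P): not NE [P2→S gives 8>4]
(B,Q): not NE [P1→A gives 7>2; P2→S gives 8>1]
(B,R): not NE [P1→A gives 7>5; P2→S gives 8>1]
(B,S): not NE [P1→A gives 10>8]

PSNE = {(A,R)}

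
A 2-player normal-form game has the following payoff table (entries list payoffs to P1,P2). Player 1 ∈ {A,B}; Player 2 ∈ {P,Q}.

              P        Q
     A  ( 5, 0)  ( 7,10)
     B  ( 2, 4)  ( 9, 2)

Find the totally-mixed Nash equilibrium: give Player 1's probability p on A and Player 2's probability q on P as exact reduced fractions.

P1 indiff ⇒ q·5+(1-q)·7 = q·2+(1-q)·9 ⇒ q(3) = (1-q)(2) ⇒ q = 2/5
P2 indiff ⇒ p·0+(1-p)·4 = p·10+(1-p)·2 ⇒ p(-10) = (1-p)(-2) ⇒ p = 1/6

p=1/6, q=2/5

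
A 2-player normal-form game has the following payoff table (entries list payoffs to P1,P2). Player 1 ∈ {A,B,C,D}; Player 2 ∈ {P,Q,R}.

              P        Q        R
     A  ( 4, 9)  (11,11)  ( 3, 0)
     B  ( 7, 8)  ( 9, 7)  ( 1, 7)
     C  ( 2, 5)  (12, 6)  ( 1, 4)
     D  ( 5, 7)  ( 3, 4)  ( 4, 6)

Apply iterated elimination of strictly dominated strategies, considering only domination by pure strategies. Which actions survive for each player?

P2 drop R (P beats it: A:9>0 B:8>7 C:5>4 D:7>6)
P1 drop D (B beats it: P:7>5 Q:9>3)
P1→{A,B,C} P2→{P,Q}

IESDS → P1:{A,B,C} P2:{P,Q}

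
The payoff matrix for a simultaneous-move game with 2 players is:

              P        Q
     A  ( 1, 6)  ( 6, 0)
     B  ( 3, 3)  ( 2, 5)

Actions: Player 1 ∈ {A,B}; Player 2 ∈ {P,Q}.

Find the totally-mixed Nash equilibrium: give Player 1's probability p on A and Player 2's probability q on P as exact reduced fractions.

p=1/4, q=2/3

P1 indiff ⇒ q·1+(1-q)·6 = q·3+(1-q)·2 ⇒ q(-2) = (1-q)(-4) ⇒ q = 2/3
P2 indiff ⇒ p·6+(1-p)·3 = p·0+(1-p)·5 ⇒ p(6) = (1-p)(2) ⇒ p = 1/4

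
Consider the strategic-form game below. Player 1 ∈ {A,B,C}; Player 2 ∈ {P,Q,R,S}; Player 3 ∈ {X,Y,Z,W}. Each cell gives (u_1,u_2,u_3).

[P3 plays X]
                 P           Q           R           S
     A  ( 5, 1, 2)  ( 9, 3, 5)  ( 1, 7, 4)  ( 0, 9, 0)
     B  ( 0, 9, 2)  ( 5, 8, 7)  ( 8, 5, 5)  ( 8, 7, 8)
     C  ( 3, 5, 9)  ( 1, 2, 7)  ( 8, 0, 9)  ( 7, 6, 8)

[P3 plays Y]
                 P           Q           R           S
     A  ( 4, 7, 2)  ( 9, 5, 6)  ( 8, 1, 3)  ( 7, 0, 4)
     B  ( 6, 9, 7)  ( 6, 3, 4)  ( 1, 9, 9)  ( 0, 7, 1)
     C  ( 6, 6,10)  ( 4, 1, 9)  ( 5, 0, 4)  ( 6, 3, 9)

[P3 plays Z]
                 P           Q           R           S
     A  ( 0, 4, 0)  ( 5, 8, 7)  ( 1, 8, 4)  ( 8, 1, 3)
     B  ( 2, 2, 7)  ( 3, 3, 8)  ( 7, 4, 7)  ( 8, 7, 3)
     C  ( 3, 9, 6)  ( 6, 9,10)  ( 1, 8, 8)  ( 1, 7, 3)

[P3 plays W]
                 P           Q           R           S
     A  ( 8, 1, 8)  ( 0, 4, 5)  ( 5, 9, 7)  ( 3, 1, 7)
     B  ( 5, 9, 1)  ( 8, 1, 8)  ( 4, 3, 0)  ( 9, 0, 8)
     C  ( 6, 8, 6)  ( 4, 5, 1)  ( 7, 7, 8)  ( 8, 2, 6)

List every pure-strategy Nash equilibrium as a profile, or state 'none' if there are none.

(A,P,X): not NE [P2→S gives 9>1; P3→W gives 8>2]
(A,P,Y): not NE [P1→C gives 6>4; P3→W gives 8>2]
(A,P,Z): not NE [P1→C gives 3>0; P2→R gives 8>4; P3→W gives 8>0]
(A,P,W): not NE [P2→R gives 9>1]
(A,Q,X): not NE [P2→S gives 9>3; P3→Z gives 7>5]
(A,Q,Y): not NE [P2→P gives 7>5; P3→Z gives 7>6]
(A,Q,Z): not NE [P1→C gives 6>5]
(A,Q,W): not NE [P1→B gives 8>0; P2→R gives 9>4; P3→Z gives 7>5]
(A,R,X): not NE [P1→C gives 8>1; P2→S gives 9>7; P3→W gives 7>4]
(A,R,Y): not NE [P2→P gives 7>1; P3→W gives 7>3]
(A,R,Z): not NE [P1→B gives 7>1; P3→W gives 7>4]
(A,R,W): not NE [P1→C gives 7>5]
(A,S,X): not NE [P1→B gives 8>0; P3→W gives 7>0]
(A,S,Y): not NE [P2→P gives 7>0; P3→W gives 7>4]
(A,S,Z): not NE [P2→R gives 8>1; P3→W gives 7>3]
(A,S,W): not NE [P1→B gives 9>3; P2→R gives 9>1]
(B,P,X): not NE [P1→A gives 5>0; P3→Z gives 7>2]
(B,P,Y): NE
(B,P,Z): not NE [P1→C gives 3>2; P2→S gives 7>2]
(B,P,W): not NE [P1→A gives 8>5; P3→Z gives 7>1]
(B,Q,X): not NE [P1→A gives 9>5; P2→P gives 9>8; P3→W gives 8>7]
(B,Q,Y): not NE [P1→A gives 9>6; P2→R gives 9>3; P3→W gives 8>4]
(B,Q,Z): not NE [P1→C gives 6>3; P2→S gives 7>3]
(B,Q,W): not NE [P2→P gives 9>1]
(B,R,X): not NE [P2→P gives 9>5; P3→Y gives 9>5]
(B,R,Y): not NE [P1→A gives 8>1]
(B,R,Z): not NE [P2→S gives 7>4; P3→Y gives 9>7]
(B,R,W): not NE [P1→C gives 7>4; P2→P gives 9>3; P3→Y gives 9>0]
(B,S,X): not NE [P2→P gives 9>7]
(B,S,Y): not NE [P1→A gives 7>0; P2→R gives 9>7; P3→W gives 8>1]
(B,S,Z): not NE [P3→W gives 8>3]
(B,S,W): not NE [P2→P gives 9>0]
(C,P,X): not NE [P1→A gives 5>3; P2→S gives 6>5; P3→Y gives 10>9]
(C,P,Y): NE
(C,P,Z): not NE [P3→Y gives 10>6]
(C,P,W): not NE [P1→A gives 8>6; P3→Y gives 10>6]
(C,Q,X): not NE [P1→A gives 9>1; P2→S gives 6>2; P3→Z gives 10>7]
(C,Q,Y): not NE [P1→A gives 9>4; P2→P gives 6>1; P3→Z gives 10>9]
(C,Q,Z): NE
(C,Q,W): not NE [P1→B gives 8>4; P2→P gives 8>5; P3→Z gives 10>1]
(C,R,X): not NE [P2→S gives 6>0]
(C,R,Y): not NE [P1→A gives 8>5; P2→P gives 6>0; P3→X gives 9>4]
(C,R,Z): not NE [P1→B gives 7>1; P2→Q gives 9>8; P3→X gives 9>8]
(C,R,W): not NE [P2→P gives 8>7; P3→X gives 9>8]
(C,S,X): not NE [P1→B gives 8>7; P3→Y gives 9>8]
(C,S,Y): not NE [P1→A gives 7>6; P2→P gives 6>3]
(C,S,Z): not NE [P1→B gives 8>1; P2→Q gives 9>7; P3→Y gives 9>3]
(C,S,W): not NE [P1→B gives 9>8; P2→P gives 8>2; P3→Y gives 9>6]

Nash profiles: (B,P,Y), (C,P,Y), (C,Q,Z)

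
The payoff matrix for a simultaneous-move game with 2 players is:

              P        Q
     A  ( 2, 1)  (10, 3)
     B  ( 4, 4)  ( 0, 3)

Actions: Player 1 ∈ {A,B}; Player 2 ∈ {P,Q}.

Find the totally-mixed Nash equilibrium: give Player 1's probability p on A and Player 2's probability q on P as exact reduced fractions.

P1 indiff ⇒ q·2+(1-q)·10 = q·4+(1-q)·0 ⇒ q(-2) = (1-q)(-10) ⇒ q = 5/6
P2 indiff ⇒ p·1+(1-p)·4 = p·3+(1-p)·3 ⇒ p(-2) = (1-p)(-1) ⇒ p = 1/3

p=1/3, q=5/6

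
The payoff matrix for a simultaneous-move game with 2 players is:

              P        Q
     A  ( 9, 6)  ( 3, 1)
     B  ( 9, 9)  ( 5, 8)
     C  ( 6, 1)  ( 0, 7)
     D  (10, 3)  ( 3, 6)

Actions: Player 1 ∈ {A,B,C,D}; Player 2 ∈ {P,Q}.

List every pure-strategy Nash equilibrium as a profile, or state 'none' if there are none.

Equilibria: none

(A,P): not NE [P1→D gives 10>9]
(A,Q): not NE [P1→B gives 5>3; P2→P gives 6>1]
(B,P): not NE [P1→D gives 10>9]
(B,Q): not NE [P2→P gives 9>8]
(C,P): not NE [P1→D gives 10>6; P2→Q gives 7>1]
(C,Q): not NE [P1→B gives 5>0]
(D,P): not NE [P2→Q gives 6>3]
(D,Q): not NE [P1→B gives 5>3]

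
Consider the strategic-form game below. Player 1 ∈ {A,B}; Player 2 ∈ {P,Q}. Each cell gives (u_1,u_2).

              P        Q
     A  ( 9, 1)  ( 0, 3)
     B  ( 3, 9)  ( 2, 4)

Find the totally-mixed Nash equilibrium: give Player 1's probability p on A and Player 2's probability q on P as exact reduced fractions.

P1 indiff ⇒ q·9+(1-q)·0 = q·3+(1-q)·2 ⇒ q(6) = (1-q)(2) ⇒ q = 1/4
P2 indiff ⇒ p·1+(1-p)·9 = p·3+(1-p)·4 ⇒ p(-2) = (1-p)(-5) ⇒ p = 5/7

p=5/7, q=1/4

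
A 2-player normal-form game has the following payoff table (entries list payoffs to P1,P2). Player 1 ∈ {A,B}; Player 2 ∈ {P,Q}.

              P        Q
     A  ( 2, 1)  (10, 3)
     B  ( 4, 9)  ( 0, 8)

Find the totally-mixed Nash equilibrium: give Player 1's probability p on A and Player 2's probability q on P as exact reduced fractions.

P1 indiff ⇒ q·2+(1-q)·10 = q·4+(1-q)·0 ⇒ q(-2) = (1-q)(-10) ⇒ q = 5/6
P2 indiff ⇒ p·1+(1-p)·9 = p·3+(1-p)·8 ⇒ p(-2) = (1-p)(-1) ⇒ p = 1/3

P1 mixes 1/3 on A; P2 mixes 5/6 on P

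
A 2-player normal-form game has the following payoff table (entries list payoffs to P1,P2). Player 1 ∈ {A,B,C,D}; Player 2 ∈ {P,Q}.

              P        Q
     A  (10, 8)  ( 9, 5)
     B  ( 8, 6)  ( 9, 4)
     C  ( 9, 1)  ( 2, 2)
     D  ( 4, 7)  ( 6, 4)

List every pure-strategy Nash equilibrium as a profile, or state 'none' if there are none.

PSNE = {(A,P)}

(A,P): NE
(A,Q): not NE [P2→P gives 8>5]
(B,P): not NE [P1→A gives 10>8]
(B,Q): not NE [P2→P gives 6>4]
(C,P): not NE [P1→A gives 10>9; P2→Q gives 2>1]
(C,Q): not NE [P1→B gives 9>2]
(D,P): not NE [P1→A gives 10>4]
(D,Q): not NE [P1→B gives 9>6; P2→P gives 7>4]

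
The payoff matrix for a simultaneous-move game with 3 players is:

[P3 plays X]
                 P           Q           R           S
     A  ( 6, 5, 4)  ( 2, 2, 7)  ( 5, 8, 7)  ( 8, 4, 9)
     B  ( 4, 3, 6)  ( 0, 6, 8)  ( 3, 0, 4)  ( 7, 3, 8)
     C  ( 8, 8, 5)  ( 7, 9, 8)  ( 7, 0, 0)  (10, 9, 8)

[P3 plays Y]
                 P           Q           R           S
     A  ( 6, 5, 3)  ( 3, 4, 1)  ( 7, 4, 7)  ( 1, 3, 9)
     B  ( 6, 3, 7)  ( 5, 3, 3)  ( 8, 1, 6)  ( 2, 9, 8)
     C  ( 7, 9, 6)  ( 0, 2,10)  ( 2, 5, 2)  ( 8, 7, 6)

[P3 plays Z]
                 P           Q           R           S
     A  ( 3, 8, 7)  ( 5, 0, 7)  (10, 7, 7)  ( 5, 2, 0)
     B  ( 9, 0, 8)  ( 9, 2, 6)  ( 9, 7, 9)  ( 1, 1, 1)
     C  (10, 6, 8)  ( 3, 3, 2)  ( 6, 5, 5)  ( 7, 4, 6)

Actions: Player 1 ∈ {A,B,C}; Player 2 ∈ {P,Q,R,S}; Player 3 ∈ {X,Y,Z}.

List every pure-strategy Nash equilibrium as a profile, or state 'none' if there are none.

(A,P,X): not NE [P1→C gives 8>6; P2→R gives 8>5; P3→Z gives 7>4]
(A,P,Y): not NE [P1→C gives 7>6; P3→Z gives 7>3]
(A,P,Z): not NE [P1→C gives 10>3]
(A,Q,X): not NE [P1→C gives 7>2; P2→R gives 8>2]
(A,Q,Y): not NE [P1→B gives 5>3; P2→P gives 5>4; P3→Z gives 7>1]
(A,Q,Z): not NE [P1→B gives 9>5; P2→P gives 8>0]
(A,R,X): not NE [P1→C gives 7>5]
(A,R,Y): not NE [P1→B gives 8>7; P2→P gives 5>4]
(A,R,Z): not NE [P2→P gives 8>7]
(A,S,X): not NE [P1→C gives 10>8; P2→R gives 8>4]
(A,S,Y): not NE [P1→C gives 8>1; P2→P gives 5>3]
(A,S,Z): not NE [P1→C gives 7>5; P2→P gives 8>2; P3→Y gives 9>0]
(B,P,X): not NE [P1→C gives 8>4; P2→Q gives 6>3; P3→Z gives 8>6]
(B,P,Y): not NE [P1→C gives 7>6; P2→S gives 9>3; P3→Z gives 8>7]
(B,P,Z): not NE [P1→C gives 10>9; P2→R gives 7>0]
(B,Q,X): not NE [P1→C gives 7>0]
(B,Q,Y): not NE [P2→S gives 9>3; P3→X gives 8>3]
(B,Q,Z): not NE [P2→R gives 7>2; P3→X gives 8>6]
(B,R,X): not NE [P1→C gives 7>3; P2→Q gives 6>0; P3→Z gives 9>4]
(B,R,Y): not NE [P2→S gives 9>1; P3→Z gives 9>6]
(B,R,Z): not NE [P1→A gives 10>9]
(B,S,X): not NE [P1→C gives 10>7; P2→Q gives 6>3]
(B,S,Y): not NE [P1→C gives 8>2]
(B,S,Z): not NE [P1→C gives 7>1; P2→R gives 7>1; P3→Y gives 8>1]
(C,P,X): not NE [P2→S gives 9>8; P3→Z gives 8>5]
(C,P,Y): not NE [P3→Z gives 8>6]
(C,P,Z): NE
(C,Q,X): not NE [P3→Y gives 10>8]
(C,Q,Y): not NE [P1→B gives 5>0; P2→P gives 9>2]
(C,Q,Z): not NE [P1→B gives 9>3; P2→P gives 6>3; P3→Y gives 10>2]
(C,R,X): not NE [P2→S gives 9>0; P3→Z gives 5>0]
(C,R,Y): not NE [P1→B gives 8>2; P2→P gives 9>5; P3→Z gives 5>2]
(C,R,Z): not NE [P1→A gives 10>6; P2→P gives 6>5]
(C,S,X): NE
(C,S,Y): not NE [P2→P gives 9>7; P3→X gives 8>6]
(C,S,Z): not NE [P2→P gives 6>4; P3→X gives 8>6]

Nash profiles: (C,P,Z), (C,S,X)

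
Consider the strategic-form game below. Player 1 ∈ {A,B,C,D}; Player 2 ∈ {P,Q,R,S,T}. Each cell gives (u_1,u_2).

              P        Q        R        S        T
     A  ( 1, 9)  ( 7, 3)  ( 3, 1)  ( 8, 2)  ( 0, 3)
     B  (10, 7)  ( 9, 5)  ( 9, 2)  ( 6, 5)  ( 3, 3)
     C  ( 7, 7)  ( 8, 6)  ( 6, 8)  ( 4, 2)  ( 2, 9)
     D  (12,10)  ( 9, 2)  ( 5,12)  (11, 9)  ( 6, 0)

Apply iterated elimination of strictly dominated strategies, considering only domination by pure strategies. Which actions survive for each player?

IESDS → P1:{B,D} P2:{P,R}

P1 drop A (D beats it: P:12>1 Q:9>7 R:5>3 S:11>8 T:6>0)
P1 drop C (B beats it: P:10>7 Q:9>8 R:9>6 S:6>4 T:3>2)
P2 drop Q (P beats it: B:7>5 D:10>2)
P2 drop S (P beats it: B:7>5 D:10>9)
P2 drop T (P beats it: B:7>3 D:10>0)
P1→{B,D} P2→{P,R}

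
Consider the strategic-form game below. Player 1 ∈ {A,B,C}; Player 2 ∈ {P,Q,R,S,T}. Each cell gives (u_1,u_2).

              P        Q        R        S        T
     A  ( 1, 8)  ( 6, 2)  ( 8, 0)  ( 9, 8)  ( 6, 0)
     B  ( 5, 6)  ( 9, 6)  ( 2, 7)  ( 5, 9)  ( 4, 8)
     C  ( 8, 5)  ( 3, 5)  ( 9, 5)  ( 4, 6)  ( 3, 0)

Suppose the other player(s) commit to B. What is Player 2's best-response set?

u_2(P vs B) = 6
u_2(Q vs B) = 6
u_2(R vs B) = 7
u_2(S vs B) = 9
u_2(T vs B) = 8
max payoff 9 at {S}

P2 best: {S}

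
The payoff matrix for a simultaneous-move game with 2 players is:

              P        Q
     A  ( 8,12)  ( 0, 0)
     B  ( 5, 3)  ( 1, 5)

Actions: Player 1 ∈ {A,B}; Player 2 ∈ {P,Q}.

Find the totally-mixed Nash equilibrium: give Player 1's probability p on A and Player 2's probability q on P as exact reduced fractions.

P1 mixes 1/7 on A; P2 mixes 1/4 on P

P1 indiff ⇒ q·8+(1-q)·0 = q·5+(1-q)·1 ⇒ q(3) = (1-q)(1) ⇒ q = 1/4
P2 indiff ⇒ p·12+(1-p)·3 = p·0+(1-p)·5 ⇒ p(12) = (1-p)(2) ⇒ p = 1/7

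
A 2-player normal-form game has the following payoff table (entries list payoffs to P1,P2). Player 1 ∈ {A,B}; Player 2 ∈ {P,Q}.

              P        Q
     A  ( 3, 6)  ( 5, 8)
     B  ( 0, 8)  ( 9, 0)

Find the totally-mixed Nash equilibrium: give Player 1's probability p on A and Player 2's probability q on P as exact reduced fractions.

P1 indiff ⇒ q·3+(1-q)·5 = q·0+(1-q)·9 ⇒ q(3) = (1-q)(4) ⇒ q = 4/7
P2 indiff ⇒ p·6+(1-p)·8 = p·8+(1-p)·0 ⇒ p(-2) = (1-p)(-8) ⇒ p = 4/5

P1 mixes 4/5 on A; P2 mixes 4/7 on P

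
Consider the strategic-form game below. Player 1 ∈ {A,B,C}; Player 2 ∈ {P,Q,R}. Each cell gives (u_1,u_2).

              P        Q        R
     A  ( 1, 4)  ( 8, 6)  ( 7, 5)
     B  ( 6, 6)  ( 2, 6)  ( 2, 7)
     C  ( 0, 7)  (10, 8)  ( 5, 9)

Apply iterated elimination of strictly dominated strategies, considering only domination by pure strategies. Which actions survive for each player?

P2 drop P (R beats it: A:5>4 B:7>6 C:9>7)
P1 drop B (A beats it: Q:8>2 R:7>2)
P1→{A,C} P2→{Q,R}

IESDS → P1:{A,C} P2:{Q,R}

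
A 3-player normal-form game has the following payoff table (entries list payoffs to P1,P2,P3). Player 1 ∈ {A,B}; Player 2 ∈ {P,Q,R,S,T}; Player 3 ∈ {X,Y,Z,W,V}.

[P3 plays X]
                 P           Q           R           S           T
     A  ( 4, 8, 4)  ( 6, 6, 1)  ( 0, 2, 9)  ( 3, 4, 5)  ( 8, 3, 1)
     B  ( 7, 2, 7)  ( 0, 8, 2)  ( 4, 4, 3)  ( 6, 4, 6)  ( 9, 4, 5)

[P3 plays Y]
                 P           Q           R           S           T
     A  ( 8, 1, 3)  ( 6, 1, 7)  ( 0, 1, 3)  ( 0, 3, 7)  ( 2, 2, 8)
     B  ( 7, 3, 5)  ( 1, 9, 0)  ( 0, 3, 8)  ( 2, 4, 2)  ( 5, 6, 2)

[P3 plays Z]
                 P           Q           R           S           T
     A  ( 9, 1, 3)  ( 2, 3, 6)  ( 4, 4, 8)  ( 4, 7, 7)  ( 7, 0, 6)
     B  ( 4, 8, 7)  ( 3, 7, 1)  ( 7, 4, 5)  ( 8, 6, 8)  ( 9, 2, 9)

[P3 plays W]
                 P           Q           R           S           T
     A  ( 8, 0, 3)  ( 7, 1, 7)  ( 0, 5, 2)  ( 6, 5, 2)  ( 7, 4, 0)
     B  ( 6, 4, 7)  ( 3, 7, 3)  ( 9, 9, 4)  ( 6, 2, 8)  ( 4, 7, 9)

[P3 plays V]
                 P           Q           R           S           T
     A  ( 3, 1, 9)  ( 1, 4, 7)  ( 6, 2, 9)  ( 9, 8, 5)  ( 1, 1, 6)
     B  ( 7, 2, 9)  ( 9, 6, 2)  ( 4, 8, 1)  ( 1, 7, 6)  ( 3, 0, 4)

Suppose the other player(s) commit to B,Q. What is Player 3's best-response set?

u_3(X vs B,Q) = 2
u_3(Y vs B,Q) = 0
u_3(Z vs B,Q) = 1
u_3(W vs B,Q) = 3
u_3(V vs B,Q) = 2
max payoff 3 at {W}

argmax u_3 = {W}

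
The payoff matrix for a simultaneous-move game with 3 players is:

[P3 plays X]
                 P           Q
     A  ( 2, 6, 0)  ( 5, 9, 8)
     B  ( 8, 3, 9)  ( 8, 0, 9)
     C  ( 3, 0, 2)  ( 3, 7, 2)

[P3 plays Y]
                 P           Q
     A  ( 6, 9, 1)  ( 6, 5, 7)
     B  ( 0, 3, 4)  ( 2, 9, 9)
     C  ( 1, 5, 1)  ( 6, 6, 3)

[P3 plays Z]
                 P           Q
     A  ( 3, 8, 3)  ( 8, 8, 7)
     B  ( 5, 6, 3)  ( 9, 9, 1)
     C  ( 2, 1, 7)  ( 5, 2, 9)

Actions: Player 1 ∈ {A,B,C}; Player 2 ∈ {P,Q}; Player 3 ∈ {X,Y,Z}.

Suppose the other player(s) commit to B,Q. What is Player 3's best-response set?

u_3(X vs B,Q) = 9
u_3(Y vs B,Q) = 9
u_3(Z vs B,Q) = 1
max payoff 9 at {X,Y}

argmax u_3 = {X,Y}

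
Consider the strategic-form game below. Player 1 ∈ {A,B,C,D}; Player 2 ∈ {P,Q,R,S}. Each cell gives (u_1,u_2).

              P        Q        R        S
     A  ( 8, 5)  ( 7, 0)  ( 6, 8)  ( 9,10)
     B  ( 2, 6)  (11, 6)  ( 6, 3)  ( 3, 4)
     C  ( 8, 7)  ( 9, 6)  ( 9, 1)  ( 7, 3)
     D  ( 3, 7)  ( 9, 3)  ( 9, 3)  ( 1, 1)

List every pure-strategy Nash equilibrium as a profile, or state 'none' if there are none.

(A,P): not NE [P2→S gives 10>5]
(A,Q): not NE [P1→B gives 11>7; P2→S gives 10>0]
(A,R): not NE [P1→D gives 9>6; P2→S gives 10>8]
(A,S): NE
(B,P): not NE [P1→C gives 8>2]
(B,Q): NE
(B,R): not NE [P1→D gives 9>6; P2→Q gives 6>3]
(B,S): not NE [P1→A gives 9>3; P2→Q gives 6>4]
(C,P): NE
(C,Q): not NE [P1→B gives 11>9; P2→P gives 7>6]
(C,R): not NE [P2→P gives 7>1]
(C,S): not NE [P1→A gives 9>7; P2→P gives 7>3]
(D,P): not NE [P1→C gives 8>3]
(D,Q): not NE [P1→B gives 11>9; P2→P gives 7>3]
(D,R): not NE [P2→P gives 7>3]
(D,S): not NE [P1→A gives 9>1; P2→P gives 7>1]

PSNE = {(A,S), (B,Q), (C,P)}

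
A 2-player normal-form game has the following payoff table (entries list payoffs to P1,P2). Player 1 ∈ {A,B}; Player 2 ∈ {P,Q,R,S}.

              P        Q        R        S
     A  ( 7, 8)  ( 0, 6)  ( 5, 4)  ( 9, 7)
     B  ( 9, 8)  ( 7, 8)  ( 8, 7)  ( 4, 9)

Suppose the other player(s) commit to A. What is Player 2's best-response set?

u_2(P vs A) = 8
u_2(Q vs A) = 6
u_2(R vs A) = 4
u_2(S vs A) = 7
max payoff 8 at {P}

argmax u_2 = {P}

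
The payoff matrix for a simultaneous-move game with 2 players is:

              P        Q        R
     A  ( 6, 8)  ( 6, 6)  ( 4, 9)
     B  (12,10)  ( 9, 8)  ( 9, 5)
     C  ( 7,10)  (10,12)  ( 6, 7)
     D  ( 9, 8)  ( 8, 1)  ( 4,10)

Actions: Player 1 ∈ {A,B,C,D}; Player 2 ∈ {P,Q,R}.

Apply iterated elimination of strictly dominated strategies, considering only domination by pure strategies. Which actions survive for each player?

P1 drop A (B beats it: P:12>6 Q:9>6 R:9>4)
P1 drop D (B beats it: P:12>9 Q:9>8 R:9>4)
P2 drop R (P beats it: B:10>5 C:10>7)
P1→{B,C} P2→{P,Q}

Survivors P1:{B,C} P2:{P,Q}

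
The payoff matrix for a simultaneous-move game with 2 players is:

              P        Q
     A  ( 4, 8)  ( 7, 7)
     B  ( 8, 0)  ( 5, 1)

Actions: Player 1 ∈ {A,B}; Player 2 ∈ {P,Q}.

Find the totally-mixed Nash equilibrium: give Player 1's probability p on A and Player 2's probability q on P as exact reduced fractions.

P1 indiff ⇒ q·4+(1-q)·7 = q·8+(1-q)·5 ⇒ q(-4) = (1-q)(-2) ⇒ q = 1/3
P2 indiff ⇒ p·8+(1-p)·0 = p·7+(1-p)·1 ⇒ p(1) = (1-p)(1) ⇒ p = 1/2

p=1/2, q=1/3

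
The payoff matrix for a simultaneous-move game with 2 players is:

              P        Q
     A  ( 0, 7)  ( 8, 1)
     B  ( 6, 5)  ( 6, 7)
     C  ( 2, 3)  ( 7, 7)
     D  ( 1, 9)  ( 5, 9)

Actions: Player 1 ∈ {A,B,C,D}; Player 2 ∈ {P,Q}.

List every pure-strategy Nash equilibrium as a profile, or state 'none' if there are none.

PSNE: ∅

(A,P): not NE [P1→B gives 6>0]
(A,Q): not NE [P2→P gives 7>1]
(B,P): not NE [P2→Q gives 7>5]
(B,Q): not NE [P1→A gives 8>6]
(C,P): not NE [P1→B gives 6>2; P2→Q gives 7>3]
(C,Q): not NE [P1→A gives 8>7]
(D,P): not NE [P1→B gives 6>1]
(D,Q): not NE [P1→A gives 8>5]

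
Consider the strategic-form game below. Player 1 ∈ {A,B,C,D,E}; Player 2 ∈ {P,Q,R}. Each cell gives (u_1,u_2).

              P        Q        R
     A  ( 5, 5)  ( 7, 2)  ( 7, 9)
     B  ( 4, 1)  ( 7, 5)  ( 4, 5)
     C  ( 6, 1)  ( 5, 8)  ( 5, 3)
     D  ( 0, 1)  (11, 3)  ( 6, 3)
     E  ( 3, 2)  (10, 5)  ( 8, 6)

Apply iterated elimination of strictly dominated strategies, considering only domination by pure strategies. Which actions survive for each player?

P2 drop P (R beats it: A:9>5 B:5>1 C:3>1 D:3>1 E:6>2)
P1 drop A (E beats it: Q:10>7 R:8>7)
P1 drop B (D beats it: Q:11>7 R:6>4)
P1 drop C (D beats it: Q:11>5 R:6>5)
P1→{D,E} P2→{Q,R}

IESDS → P1:{D,E} P2:{Q,R}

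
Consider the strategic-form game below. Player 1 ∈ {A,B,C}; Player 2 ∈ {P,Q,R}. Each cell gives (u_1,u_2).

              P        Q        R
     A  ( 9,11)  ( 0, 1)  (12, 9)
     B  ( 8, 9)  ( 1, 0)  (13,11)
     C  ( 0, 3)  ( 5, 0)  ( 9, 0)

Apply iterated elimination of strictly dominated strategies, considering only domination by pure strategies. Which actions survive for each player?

IESDS → P1:{A,B} P2:{P,R}

P2 drop Q (P beats it: A:11>1 B:9>0 C:3>0)
P1 drop C (A beats it: P:9>0 R:12>9)
P1→{A,B} P2→{P,R}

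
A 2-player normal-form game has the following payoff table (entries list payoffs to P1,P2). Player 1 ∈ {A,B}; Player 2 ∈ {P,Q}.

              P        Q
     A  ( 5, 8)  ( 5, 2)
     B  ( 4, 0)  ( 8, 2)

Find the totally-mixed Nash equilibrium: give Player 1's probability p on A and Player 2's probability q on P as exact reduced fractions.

P1 mixes 1/4 on A; P2 mixes 3/4 on P

P1 indiff ⇒ q·5+(1-q)·5 = q·4+(1-q)·8 ⇒ q(1) = (1-q)(3) ⇒ q = 3/4
P2 indiff ⇒ p·8+(1-p)·0 = p·2+(1-p)·2 ⇒ p(6) = (1-p)(2) ⇒ p = 1/4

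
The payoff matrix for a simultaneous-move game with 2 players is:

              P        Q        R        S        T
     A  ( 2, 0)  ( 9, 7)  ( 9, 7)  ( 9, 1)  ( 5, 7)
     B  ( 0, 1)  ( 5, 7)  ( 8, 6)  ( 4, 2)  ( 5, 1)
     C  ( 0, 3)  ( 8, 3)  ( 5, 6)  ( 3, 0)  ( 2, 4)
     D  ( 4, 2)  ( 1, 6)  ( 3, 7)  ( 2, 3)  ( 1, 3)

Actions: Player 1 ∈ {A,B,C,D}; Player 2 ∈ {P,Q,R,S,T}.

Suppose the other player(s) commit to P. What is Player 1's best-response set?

u_1(A vs P) = 2
u_1(B vs P) = 0
u_1(C vs P) = 0
u_1(D vs P) = 4
max payoff 4 at {D}

argmax u_1 = {D}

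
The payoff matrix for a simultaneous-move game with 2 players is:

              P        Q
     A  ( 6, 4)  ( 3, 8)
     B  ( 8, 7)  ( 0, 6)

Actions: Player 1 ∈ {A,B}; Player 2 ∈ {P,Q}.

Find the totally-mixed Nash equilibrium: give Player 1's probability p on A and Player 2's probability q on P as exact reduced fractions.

P1 mixes 1/5 on A; P2 mixes 3/5 on P

P1 indiff ⇒ q·6+(1-q)·3 = q·8+(1-q)·0 ⇒ q(-2) = (1-q)(-3) ⇒ q = 3/5
P2 indiff ⇒ p·4+(1-p)·7 = p·8+(1-p)·6 ⇒ p(-4) = (1-p)(-1) ⇒ p = 1/5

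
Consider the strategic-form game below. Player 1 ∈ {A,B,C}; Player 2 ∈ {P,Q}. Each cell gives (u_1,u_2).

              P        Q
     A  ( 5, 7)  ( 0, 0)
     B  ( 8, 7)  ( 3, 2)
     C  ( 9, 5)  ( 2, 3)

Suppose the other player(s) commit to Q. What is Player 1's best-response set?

u_1(A vs Q) = 0
u_1(B vs Q) = 3
u_1(C vs Q) = 2
max payoff 3 at {B}

P1 best: {B}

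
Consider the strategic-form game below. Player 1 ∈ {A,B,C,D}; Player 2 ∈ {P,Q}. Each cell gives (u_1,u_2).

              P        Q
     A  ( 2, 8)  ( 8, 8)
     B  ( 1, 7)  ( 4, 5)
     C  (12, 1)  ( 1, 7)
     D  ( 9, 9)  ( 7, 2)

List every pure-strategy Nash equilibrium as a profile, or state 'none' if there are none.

Nash profiles: (A,Q)

(A,P): not NE [P1→C gives 12>2]
(A,Q): NE
(B,P): not NE [P1→C gives 12>1]
(B,Q): not NE [P1→A gives 8>4; P2→P gives 7>5]
(C,P): not NE [P2→Q gives 7>1]
(C,Q): not NE [P1→A gives 8>1]
(D,P): not NE [P1→C gives 12>9]
(D,Q): not NE [P1→A gives 8>7; P2→P gives 9>2]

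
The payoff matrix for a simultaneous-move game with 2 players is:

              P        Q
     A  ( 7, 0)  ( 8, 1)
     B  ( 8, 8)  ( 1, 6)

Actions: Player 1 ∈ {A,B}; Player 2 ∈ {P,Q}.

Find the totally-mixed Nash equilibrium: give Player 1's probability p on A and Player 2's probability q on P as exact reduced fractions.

P1 indiff ⇒ q·7+(1-q)·8 = q·8+(1-q)·1 ⇒ q(-1) = (1-q)(-7) ⇒ q = 7/8
P2 indiff ⇒ p·0+(1-p)·8 = p·1+(1-p)·6 ⇒ p(-1) = (1-p)(-2) ⇒ p = 2/3

P1 mixes 2/3 on A; P2 mixes 7/8 on P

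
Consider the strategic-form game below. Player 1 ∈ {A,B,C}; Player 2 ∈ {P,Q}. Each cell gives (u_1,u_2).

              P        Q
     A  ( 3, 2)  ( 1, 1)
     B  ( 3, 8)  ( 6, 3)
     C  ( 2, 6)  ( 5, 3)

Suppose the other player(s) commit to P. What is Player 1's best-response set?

u_1(A vs P) = 3
u_1(B vs P) = 3
u_1(C vs P) = 2
max payoff 3 at {A,B}

argmax u_1 = {A,B}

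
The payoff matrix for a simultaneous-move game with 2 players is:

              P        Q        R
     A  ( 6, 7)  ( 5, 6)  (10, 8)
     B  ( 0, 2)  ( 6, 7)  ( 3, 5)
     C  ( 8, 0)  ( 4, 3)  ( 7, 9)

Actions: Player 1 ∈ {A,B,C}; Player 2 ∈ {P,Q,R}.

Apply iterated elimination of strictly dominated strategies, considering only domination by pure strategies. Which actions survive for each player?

IESDS → P1:{A,B} P2:{Q,R}

P2 drop P (R beats it: A:8>7 B:5>2 C:9>0)
P1 drop C (A beats it: Q:5>4 R:10>7)
P1→{A,B} P2→{Q,R}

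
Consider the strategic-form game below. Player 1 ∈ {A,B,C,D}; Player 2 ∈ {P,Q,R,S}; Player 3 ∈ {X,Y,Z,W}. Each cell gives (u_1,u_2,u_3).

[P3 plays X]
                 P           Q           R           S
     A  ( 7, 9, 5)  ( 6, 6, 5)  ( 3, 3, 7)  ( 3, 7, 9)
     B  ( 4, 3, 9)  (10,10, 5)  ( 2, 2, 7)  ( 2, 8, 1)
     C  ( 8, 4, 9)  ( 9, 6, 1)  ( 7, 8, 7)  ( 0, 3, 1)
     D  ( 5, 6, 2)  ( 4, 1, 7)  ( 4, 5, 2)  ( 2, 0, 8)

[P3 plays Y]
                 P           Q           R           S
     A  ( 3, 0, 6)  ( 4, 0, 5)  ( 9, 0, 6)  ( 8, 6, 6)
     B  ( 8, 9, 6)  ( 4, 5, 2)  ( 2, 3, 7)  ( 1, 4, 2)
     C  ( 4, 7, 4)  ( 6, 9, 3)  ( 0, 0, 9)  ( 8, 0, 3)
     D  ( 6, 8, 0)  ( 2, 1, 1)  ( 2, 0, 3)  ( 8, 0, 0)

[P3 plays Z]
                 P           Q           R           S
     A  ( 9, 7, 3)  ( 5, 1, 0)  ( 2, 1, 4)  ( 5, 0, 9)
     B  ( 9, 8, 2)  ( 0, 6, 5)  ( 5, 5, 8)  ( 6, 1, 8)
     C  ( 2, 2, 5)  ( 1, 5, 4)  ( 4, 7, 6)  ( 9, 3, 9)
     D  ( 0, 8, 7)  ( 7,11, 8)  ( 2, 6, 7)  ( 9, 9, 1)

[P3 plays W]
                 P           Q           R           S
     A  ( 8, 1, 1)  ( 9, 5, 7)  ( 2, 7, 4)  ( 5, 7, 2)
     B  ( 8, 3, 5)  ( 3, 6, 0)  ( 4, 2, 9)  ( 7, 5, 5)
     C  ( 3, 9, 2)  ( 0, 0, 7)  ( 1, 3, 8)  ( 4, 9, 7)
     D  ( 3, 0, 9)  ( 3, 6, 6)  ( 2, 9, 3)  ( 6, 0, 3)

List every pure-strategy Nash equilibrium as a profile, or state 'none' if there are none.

(A,P,X): not NE [P1→C gives 8>7; P3→Y gives 6>5]
(A,P,Y): not NE [P1→B gives 8>3; P2→S gives 6>0]
(A,P,Z): not NE [P3→Y gives 6>3]
(A,P,W): not NE [P2→S gives 7>1; P3→Y gives 6>1]
(A,Q,X): not NE [P1→B gives 10>6; P2→P gives 9>6; P3→W gives 7>5]
(A,Q,Y): not NE [P1→C gives 6>4; P2→S gives 6>0; P3→W gives 7>5]
(A,Q,Z): not NE [P1→D gives 7>5; P2→P gives 7>1; P3→W gives 7>0]
(A,Q,W): not NE [P2→S gives 7>5]
(A,R,X): not NE [P1→C gives 7>3; P2→P gives 9>3]
(A,R,Y): not NE [P2→S gives 6>0; P3→X gives 7>6]
(A,R,Z): not NE [P1→B gives 5>2; P2→P gives 7>1; P3→X gives 7>4]
(A,R,W): not NE [P1→B gives 4>2; P3→X gives 7>4]
(A,S,X): not NE [P2→P gives 9>7]
(A,S,Y): not NE [P3→Z gives 9>6]
(A,S,Z): not NE [P1→D gives 9>5; P2→P gives 7>0]
(A,S,W): not NE [P1→B gives 7>5; P3→Z gives 9>2]
(B,P,X): not NE [P1→C gives 8>4; P2→Q gives 10>3]
(B,P,Y): not NE [P3→X gives 9>6]
(B,P,Z): not NE [P3→X gives 9>2]
(B,P,W): not NE [P2→Q gives 6>3; P3→X gives 9>5]
(B,Q,X): NE
(B,Q,Y): not NE [P1→C gives 6>4; P2→P gives 9>5; P3→Z gives 5>2]
(B,Q,Z): not NE [P1→D gives 7>0; P2→P gives 8>6]
(B,Q,W): not NE [P1→A gives 9>3; P3→Z gives 5>0]
(B,R,X): not NE [P1→C gives 7>2; P2→Q gives 10>2; P3→W gives 9>7]
(B,R,Y): not NE [P1→A gives 9>2; P2→P gives 9>3; P3→W gives 9>7]
(B,R,Z): not NE [P2→P gives 8>5; P3→W gives 9>8]
(B,R,W): not NE [P2→Q gives 6>2]
(B,S,X): not NE [P1→A gives 3>2; P2→Q gives 10>8; P3→Z gives 8>1]
(B,S,Y): not NE [P1→D gives 8>1; P2→P gives 9>4; P3→Z gives 8>2]
(B,S,Z): not NE [P1→D gives 9>6; P2→P gives 8>1]
(B,S,W): not NE [P2→Q gives 6>5; P3→Z gives 8>5]
(C,P,X): not NE [P2→R gives 8>4]
(C,P,Y): not NE [P1→B gives 8>4; P2→Q gives 9>7; P3→X gives 9>4]
(C,P,Z): not NE [P1→B gives 9>2; P2→R gives 7>2; P3→X gives 9>5]
(C,P,W): not NE [P1→B gives 8>3; P3→X gives 9>2]
(C,Q,X): not NE [P1→B gives 10>9; P2→R gives 8>6; P3→W gives 7>1]
(C,Q,Y): not NE [P3→W gives 7>3]
(C,Q,Z): not NE [P1→D gives 7>1; P2→R gives 7>5; P3→W gives 7>4]
(C,Q,W): not NE [P1→A gives 9>0; P2→S gives 9>0]
(C,R,X): not NE [P3→Y gives 9>7]
(C,R,Y): not NE [P1→A gives 9>0; P2→Q gives 9>0]
(C,R,Z): not NE [P1→B gives 5>4; P3→Y gives 9>6]
(C,R,W): not NE [P1→B gives 4>1; P2→S gives 9>3; P3→Y gives 9>8]
(C,S,X): not NE [P1→A gives 3>0; P2→R gives 8>3; P3→Z gives 9>1]
(C,S,Y): not NE [P2→Q gives 9>0; P3→Z gives 9>3]
(C,S,Z): not NE [P2→R gives 7>3]
(C,S,W): not NE [P1→B gives 7>4; P3→Z gives 9>7]
(D,P,X): not NE [P1→C gives 8>5; P3→W gives 9>2]
(D,P,Y): not NE [P1→B gives 8>6; P3→W gives 9>0]
(D,P,Z): not NE [P1→B gives 9>0; P2→Q gives 11>8; P3→W gives 9>7]
(D,P,W): not NE [P1→B gives 8>3; P2→R gives 9>0]
(D,Q,X): not NE [P1→B gives 10>4; P2→P gives 6>1; P3→Z gives 8>7]
(D,Q,Y): not NE [P1→C gives 6>2; P2→P gives 8>1; P3→Z gives 8>1]
(D,Q,Z): NE
(D,Q,W): not NE [P1→A gives 9>3; P2→R gives 9>6; P3→Z gives 8>6]
(D,R,X): not NE [P1→C gives 7>4; P2→P gives 6>5; P3→Z gives 7>2]
(D,R,Y): not NE [P1→A gives 9>2; P2→P gives 8>0; P3→Z gives 7>3]
(D,R,Z): not NE [P1→B gives 5>2; P2→Q gives 11>6]
(D,R,W): not NE [P1→B gives 4>2; P3→Z gives 7>3]
(D,S,X): not NE [P1→A gives 3>2; P2→P gives 6>0]
(D,S,Y): not NE [P2→P gives 8>0; P3→X gives 8>0]
(D,S,Z): not NE [P2→Q gives 11>9; P3→X gives 8>1]
(D,S,W): not NE [P1→B gives 7>6; P2→R gives 9>0; P3→X gives 8>3]

Nash profiles: (B,Q,X), (D,Q,Z)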